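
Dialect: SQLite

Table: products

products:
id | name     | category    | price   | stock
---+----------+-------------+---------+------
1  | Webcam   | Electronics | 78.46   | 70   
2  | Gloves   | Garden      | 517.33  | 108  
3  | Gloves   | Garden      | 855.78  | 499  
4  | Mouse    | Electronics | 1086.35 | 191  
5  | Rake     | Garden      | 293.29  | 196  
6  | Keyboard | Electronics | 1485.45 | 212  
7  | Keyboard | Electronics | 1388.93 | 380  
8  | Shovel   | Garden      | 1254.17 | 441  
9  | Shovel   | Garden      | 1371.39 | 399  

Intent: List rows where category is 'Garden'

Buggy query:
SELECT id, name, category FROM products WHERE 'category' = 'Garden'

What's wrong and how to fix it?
Bug: Single quotes denote string literals in SQL; the column name is being compared as a constant string

Fix: Remove the quotes around the column name (or use double quotes for an identifier)

Corrected query:
SELECT id, name, category FROM products WHERE category = 'Garden'

Result:
id | name   | category
---+--------+---------
2  | Gloves | Garden  
3  | Gloves | Garden  
5  | Rake   | Garden  
8  | Shovel | Garden  
9  | Shovel | Garden  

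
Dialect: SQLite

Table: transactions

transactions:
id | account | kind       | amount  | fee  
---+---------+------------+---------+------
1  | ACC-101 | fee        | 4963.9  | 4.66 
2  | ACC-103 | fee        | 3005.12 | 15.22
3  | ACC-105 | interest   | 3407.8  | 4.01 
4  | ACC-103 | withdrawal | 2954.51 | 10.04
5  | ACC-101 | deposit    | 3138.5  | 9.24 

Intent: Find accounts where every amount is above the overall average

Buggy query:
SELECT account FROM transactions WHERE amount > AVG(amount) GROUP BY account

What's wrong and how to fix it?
Bug: AVG() is an aggregate; it can't sit directly in WHERE

Fix: Use a subquery for AVG and a HAVING MIN(...) filter so the condition holds for every row in the group

Corrected query:
SELECT account FROM transactions GROUP BY account HAVING MIN(amount) > (SELECT AVG(amount) FROM transactions)

Result:
(no rows)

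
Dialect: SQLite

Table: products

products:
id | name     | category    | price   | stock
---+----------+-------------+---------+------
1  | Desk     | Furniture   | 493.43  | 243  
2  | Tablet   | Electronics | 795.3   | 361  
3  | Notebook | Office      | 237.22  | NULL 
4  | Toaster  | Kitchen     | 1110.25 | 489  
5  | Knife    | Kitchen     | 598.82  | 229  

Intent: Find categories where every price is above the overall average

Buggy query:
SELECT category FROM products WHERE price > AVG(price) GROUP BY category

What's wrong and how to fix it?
Bug: AVG() is an aggregate; it can't sit directly in WHERE

Fix: Use a subquery for AVG and a HAVING MIN(...) filter so the condition holds for every row in the group

Corrected query:
SELECT category FROM products GROUP BY category HAVING MIN(price) > (SELECT AVG(price) FROM products)

Result:
category   
-----------
Electronics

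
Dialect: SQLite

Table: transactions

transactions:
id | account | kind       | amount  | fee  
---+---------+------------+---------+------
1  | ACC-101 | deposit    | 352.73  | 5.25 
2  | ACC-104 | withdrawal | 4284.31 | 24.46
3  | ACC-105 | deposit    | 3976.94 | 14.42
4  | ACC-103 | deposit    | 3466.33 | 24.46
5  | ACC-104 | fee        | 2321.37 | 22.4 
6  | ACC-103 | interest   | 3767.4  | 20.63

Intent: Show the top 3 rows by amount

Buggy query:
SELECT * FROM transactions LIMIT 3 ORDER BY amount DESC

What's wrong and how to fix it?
Bug: ORDER BY cannot follow LIMIT; LIMIT is the final clause

Fix: Sort with ORDER BY, then apply LIMIT

Corrected query:
SELECT * FROM transactions ORDER BY amount DESC LIMIT 3

Result:
id | account | kind       | amount  | fee  
---+---------+------------+---------+------
2  | ACC-104 | withdrawal | 4284.31 | 24.46
3  | ACC-105 | deposit    | 3976.94 | 14.42
6  | ACC-103 | interest   | 3767.4  | 20.63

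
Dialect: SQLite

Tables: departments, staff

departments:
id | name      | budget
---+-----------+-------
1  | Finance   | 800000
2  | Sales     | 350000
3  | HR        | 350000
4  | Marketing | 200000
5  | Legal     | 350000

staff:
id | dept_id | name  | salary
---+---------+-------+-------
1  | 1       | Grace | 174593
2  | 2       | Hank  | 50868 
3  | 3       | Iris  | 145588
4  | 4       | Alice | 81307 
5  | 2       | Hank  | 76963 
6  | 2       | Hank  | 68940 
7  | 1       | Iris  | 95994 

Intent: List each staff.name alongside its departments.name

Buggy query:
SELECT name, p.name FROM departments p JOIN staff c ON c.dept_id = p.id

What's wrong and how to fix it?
Bug: 'name' exists in both joined tables, so the database can't tell which one is meant

Fix: Prefix ambiguous columns with the table alias

Corrected query:
SELECT c.name, p.name FROM departments p JOIN staff c ON c.dept_id = p.id

Result:
name  | name     
------+----------
Grace | Finance  
Hank  | Sales    
Iris  | HR       
Alice | Marketing
Hank  | Sales    
Hank  | Sales    
Iris  | Finance  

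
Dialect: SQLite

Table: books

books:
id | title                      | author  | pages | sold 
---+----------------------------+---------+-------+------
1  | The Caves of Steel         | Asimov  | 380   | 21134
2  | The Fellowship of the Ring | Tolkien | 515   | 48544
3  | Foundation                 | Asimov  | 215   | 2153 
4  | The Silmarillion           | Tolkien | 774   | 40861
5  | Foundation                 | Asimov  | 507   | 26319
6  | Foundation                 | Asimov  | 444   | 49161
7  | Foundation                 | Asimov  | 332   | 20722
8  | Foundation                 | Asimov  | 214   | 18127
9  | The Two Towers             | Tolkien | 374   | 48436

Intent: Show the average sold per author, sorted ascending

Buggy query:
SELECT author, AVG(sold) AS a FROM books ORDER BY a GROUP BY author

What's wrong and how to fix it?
Bug: GROUP BY must precede ORDER BY

Fix: Move ORDER BY to the end, after GROUP BY

Corrected query:
SELECT author, AVG(sold) AS a FROM books GROUP BY author ORDER BY a

Result:
author  | a    
--------+------
Asimov  | 22936
Tolkien | 45947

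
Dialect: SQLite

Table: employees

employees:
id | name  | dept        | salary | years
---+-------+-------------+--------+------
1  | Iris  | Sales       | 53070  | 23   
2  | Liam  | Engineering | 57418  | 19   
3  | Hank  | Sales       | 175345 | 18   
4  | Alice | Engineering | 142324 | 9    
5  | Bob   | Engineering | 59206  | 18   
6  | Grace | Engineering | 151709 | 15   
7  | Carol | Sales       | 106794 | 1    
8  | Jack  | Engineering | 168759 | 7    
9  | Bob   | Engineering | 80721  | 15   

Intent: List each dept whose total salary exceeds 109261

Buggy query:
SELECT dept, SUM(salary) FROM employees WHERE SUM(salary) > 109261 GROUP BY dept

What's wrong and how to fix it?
Bug: WHERE runs before GROUP BY, so aggregates aren't available there

Fix: Use HAVING (which filters groups after aggregation) instead of WHERE

Corrected query:
SELECT dept, SUM(salary) FROM employees GROUP BY dept HAVING SUM(salary) > 109261

Result:
dept        | SUM(salary)
------------+------------
Engineering | 660137     
Sales       | 335209     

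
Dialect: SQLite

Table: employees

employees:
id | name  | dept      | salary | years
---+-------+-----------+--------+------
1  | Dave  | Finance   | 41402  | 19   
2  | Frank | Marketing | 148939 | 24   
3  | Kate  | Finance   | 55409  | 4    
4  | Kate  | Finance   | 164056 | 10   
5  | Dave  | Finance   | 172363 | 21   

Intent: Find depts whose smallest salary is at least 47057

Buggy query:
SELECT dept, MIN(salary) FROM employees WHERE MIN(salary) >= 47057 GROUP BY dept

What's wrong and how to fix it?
Bug: MIN() in WHERE is a misuse of aggregate

Fix: Replace WHERE with HAVING after the GROUP BY

Corrected query:
SELECT dept, MIN(salary) FROM employees GROUP BY dept HAVING MIN(salary) >= 47057

Result:
dept      | MIN(salary)
----------+------------
Marketing | 148939     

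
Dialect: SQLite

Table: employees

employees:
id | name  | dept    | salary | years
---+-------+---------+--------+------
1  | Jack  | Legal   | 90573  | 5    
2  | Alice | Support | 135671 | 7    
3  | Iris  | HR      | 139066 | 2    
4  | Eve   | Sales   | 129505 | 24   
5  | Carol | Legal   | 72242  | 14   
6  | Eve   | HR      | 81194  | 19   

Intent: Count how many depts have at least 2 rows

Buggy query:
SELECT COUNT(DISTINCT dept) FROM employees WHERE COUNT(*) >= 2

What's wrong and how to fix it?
Bug: COUNT(*) cannot appear in WHERE; the per-group count doesn't exist yet

Fix: Group first with HAVING COUNT(*) >= 2, then COUNT the resulting groups

Corrected query:
SELECT COUNT(*) FROM (SELECT dept FROM employees GROUP BY dept HAVING COUNT(*) >= 2)

Result:
COUNT(*)
--------
2       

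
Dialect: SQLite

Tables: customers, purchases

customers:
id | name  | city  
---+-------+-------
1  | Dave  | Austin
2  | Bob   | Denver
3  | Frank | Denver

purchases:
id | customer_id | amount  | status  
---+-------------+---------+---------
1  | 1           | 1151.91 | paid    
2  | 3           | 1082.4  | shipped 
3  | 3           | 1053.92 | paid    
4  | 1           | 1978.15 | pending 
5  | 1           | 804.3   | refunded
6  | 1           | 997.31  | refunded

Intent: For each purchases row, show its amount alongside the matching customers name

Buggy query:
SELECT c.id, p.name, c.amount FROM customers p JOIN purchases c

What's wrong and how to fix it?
Bug: Missing join condition: each purchases row is matched to all customers rows instead of just its own

Fix: Add ON c.customer_id = p.id to the JOIN

Corrected query:
SELECT c.id, p.name, c.amount FROM customers p JOIN purchases c ON c.customer_id = p.id

Result:
id | name  | amount 
---+-------+--------
1  | Dave  | 1151.91
2  | Frank | 1082.4 
3  | Frank | 1053.92
4  | Dave  | 1978.15
5  | Dave  | 804.3  
6  | Dave  | 997.31 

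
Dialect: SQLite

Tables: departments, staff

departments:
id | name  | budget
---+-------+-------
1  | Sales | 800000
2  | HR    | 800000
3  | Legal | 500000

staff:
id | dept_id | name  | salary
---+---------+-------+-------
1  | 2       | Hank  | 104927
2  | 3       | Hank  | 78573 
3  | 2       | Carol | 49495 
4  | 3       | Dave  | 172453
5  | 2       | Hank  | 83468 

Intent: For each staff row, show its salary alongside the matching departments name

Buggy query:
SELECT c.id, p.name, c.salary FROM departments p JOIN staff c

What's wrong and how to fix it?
Bug: JOIN with no ON clause produces a cartesian product; every staff row pairs with every departments row

Fix: Specify the join condition linking the foreign key to the parent id

Corrected query:
SELECT c.id, p.name, c.salary FROM departments p JOIN staff c ON c.dept_id = p.id

Result:
id | name  | salary
---+-------+-------
1  | HR    | 104927
2  | Legal | 78573 
3  | HR    | 49495 
4  | Legal | 172453
5  | HR    | 83468 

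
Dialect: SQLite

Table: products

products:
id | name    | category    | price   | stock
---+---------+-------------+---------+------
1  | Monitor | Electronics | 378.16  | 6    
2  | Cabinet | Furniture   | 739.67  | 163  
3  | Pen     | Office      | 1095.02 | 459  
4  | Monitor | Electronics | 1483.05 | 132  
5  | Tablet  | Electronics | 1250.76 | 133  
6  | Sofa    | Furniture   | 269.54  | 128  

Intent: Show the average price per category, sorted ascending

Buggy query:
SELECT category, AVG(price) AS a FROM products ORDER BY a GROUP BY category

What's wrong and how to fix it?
Bug: GROUP BY must precede ORDER BY

Fix: Move ORDER BY to the end, after GROUP BY

Corrected query:
SELECT category, AVG(price) AS a FROM products GROUP BY category ORDER BY a

Result:
category    | a          
------------+------------
Furniture   | 504.605    
Electronics | 1037.323333
Office      | 1095.02    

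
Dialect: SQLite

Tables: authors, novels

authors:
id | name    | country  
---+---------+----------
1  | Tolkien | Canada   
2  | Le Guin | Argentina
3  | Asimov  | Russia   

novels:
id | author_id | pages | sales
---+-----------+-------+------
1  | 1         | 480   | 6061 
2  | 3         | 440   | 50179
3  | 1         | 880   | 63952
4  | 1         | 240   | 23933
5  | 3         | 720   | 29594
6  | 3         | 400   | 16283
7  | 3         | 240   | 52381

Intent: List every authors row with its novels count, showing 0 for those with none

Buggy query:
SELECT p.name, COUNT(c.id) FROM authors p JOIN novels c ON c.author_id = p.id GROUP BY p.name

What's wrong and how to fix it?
Bug: An inner join excludes parents with zero children

Fix: Switch to LEFT JOIN to retain unmatched parent rows

Corrected query:
SELECT p.name, COUNT(c.id) FROM authors p LEFT JOIN novels c ON c.author_id = p.id GROUP BY p.name

Result:
name    | COUNT(c.id)
--------+------------
Asimov  | 4          
Le Guin | 0          
Tolkien | 3          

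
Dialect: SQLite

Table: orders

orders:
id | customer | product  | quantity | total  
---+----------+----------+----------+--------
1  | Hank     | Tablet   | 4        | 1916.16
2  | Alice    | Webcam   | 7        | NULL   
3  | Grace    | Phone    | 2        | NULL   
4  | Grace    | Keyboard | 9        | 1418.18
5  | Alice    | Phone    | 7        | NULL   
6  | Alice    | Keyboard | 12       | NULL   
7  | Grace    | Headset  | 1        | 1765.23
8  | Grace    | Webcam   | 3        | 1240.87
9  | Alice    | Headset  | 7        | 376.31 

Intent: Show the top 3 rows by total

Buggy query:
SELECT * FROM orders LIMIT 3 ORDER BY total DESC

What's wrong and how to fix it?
Bug: LIMIT must come after ORDER BY

Fix: Sort with ORDER BY, then apply LIMIT

Corrected query:
SELECT * FROM orders ORDER BY total DESC LIMIT 3

Result:
id | customer | product  | quantity | total  
---+----------+----------+----------+--------
1  | Hank     | Tablet   | 4        | 1916.16
7  | Grace    | Headset  | 1        | 1765.23
4  | Grace    | Keyboard | 9        | 1418.18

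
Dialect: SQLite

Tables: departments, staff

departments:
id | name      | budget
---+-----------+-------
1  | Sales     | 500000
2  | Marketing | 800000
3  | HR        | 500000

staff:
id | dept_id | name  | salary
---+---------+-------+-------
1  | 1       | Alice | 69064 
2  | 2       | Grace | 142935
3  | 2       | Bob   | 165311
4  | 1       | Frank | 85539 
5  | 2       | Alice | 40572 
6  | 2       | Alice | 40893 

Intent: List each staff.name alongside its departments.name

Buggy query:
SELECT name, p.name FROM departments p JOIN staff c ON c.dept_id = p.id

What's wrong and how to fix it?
Bug: 'name' exists in both joined tables, so the database can't tell which one is meant

Fix: Prefix ambiguous columns with the table alias

Corrected query:
SELECT c.name, p.name FROM departments p JOIN staff c ON c.dept_id = p.id

Result:
name  | name     
------+----------
Alice | Sales    
Grace | Marketing
Bob   | Marketing
Frank | Sales    
Alice | Marketing
Alice | Marketing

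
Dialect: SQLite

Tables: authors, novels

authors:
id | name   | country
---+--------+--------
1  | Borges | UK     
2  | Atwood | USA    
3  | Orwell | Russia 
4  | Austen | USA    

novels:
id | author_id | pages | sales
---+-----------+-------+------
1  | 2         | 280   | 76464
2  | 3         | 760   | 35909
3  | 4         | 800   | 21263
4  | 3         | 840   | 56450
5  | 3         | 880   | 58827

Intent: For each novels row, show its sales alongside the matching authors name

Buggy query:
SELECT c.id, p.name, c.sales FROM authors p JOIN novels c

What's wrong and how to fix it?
Bug: JOIN with no ON clause produces a cartesian product; every novels row pairs with every authors row

Fix: Specify the join condition linking the foreign key to the parent id

Corrected query:
SELECT c.id, p.name, c.sales FROM authors p JOIN novels c ON c.author_id = p.id

Result:
id | name   | sales
---+--------+------
1  | Atwood | 76464
2  | Orwell | 35909
3  | Austen | 21263
4  | Orwell | 56450
5  | Orwell | 58827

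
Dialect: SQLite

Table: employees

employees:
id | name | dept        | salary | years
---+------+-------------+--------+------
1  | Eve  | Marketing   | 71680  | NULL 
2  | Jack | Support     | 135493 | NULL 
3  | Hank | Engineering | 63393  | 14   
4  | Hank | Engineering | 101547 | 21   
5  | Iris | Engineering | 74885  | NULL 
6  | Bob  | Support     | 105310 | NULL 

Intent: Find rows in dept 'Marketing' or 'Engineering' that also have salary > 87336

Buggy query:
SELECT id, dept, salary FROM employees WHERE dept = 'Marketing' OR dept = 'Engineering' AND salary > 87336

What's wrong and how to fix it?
Bug: AND binds tighter than OR, so this parses as dept = 'Marketing' OR (dept = 'Engineering' AND salary > 87336)

Fix: Group the OR with parentheses (or use IN), then AND the threshold

Corrected query:
SELECT id, dept, salary FROM employees WHERE (dept = 'Marketing' OR dept = 'Engineering') AND salary > 87336

Result:
id | dept        | salary
---+-------------+-------
4  | Engineering | 101547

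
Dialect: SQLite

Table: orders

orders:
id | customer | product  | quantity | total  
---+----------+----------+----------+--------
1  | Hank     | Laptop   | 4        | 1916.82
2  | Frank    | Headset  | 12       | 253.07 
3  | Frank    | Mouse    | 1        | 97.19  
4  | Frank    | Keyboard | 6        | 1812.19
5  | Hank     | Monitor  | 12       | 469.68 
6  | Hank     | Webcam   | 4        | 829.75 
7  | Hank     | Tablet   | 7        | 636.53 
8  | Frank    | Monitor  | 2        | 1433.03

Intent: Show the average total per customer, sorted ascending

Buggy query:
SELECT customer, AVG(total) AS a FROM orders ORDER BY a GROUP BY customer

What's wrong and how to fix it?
Bug: GROUP BY must precede ORDER BY

Fix: Reorder: SELECT … FROM … GROUP BY … ORDER BY …

Corrected query:
SELECT customer, AVG(total) AS a FROM orders GROUP BY customer ORDER BY a

Result:
customer | a      
---------+--------
Frank    | 898.87 
Hank     | 963.195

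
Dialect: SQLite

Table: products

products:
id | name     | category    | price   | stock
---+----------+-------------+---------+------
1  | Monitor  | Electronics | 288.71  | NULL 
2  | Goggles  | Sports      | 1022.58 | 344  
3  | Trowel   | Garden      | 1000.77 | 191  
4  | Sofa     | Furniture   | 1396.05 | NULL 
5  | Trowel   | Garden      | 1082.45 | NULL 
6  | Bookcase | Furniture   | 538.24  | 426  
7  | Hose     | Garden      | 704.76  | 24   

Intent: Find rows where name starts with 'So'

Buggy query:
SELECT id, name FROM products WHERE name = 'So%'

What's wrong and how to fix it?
Bug: '=' compares the literal string including the % character; pattern matching needs LIKE

Fix: Use LIKE for wildcard pattern matching

Corrected query:
SELECT id, name FROM products WHERE name LIKE 'So%'

Result:
id | name
---+-----
4  | Sofa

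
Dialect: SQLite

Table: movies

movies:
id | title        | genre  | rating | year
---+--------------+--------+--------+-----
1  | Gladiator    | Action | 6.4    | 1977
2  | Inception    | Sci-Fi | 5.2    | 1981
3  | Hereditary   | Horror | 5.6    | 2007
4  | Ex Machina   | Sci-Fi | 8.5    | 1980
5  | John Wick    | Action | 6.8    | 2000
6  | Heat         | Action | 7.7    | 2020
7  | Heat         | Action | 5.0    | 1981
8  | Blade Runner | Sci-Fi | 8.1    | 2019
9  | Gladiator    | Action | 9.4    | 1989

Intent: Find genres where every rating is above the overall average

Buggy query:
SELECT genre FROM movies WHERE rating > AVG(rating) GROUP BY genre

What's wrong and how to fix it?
Bug: WHERE evaluates per row before aggregation, so AVG() is unavailable

Fix: Compute the overall average in a scalar subquery and compare each group's MIN against it in HAVING

Corrected query:
SELECT genre FROM movies GROUP BY genre HAVING MIN(rating) > (SELECT AVG(rating) FROM movies)

Result:
(no rows)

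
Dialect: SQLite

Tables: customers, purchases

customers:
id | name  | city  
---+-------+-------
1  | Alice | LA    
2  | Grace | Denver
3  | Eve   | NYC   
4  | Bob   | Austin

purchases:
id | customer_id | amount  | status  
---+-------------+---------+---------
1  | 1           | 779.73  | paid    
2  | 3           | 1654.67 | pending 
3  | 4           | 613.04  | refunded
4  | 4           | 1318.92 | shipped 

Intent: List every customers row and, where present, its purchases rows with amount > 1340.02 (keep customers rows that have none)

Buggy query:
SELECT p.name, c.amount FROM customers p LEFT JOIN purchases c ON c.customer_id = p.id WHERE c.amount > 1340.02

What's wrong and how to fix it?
Bug: Filtering c.amount in WHERE discards the NULL rows produced by LEFT JOIN, turning it into an inner join

Fix: Put 'c.amount > 1340.02' in the JOIN's ON clause instead of WHERE

Corrected query:
SELECT p.name, c.amount FROM customers p LEFT JOIN purchases c ON c.customer_id = p.id AND c.amount > 1340.02

Result:
name  | amount 
------+--------
Alice | NULL   
Grace | NULL   
Eve   | 1654.67
Bob   | NULL   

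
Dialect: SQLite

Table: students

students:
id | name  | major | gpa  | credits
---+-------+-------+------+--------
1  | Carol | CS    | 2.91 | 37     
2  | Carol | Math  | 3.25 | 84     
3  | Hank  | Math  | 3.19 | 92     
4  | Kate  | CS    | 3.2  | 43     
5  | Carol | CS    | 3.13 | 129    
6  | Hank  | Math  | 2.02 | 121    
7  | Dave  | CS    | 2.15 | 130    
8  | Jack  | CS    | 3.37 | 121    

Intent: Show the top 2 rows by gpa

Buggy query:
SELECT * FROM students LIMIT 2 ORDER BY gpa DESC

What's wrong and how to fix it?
Bug: LIMIT must come after ORDER BY

Fix: Sort with ORDER BY, then apply LIMIT

Corrected query:
SELECT * FROM students ORDER BY gpa DESC LIMIT 2

Result:
id | name  | major | gpa  | credits
---+-------+-------+------+--------
8  | Jack  | CS    | 3.37 | 121    
2  | Carol | Math  | 3.25 | 84     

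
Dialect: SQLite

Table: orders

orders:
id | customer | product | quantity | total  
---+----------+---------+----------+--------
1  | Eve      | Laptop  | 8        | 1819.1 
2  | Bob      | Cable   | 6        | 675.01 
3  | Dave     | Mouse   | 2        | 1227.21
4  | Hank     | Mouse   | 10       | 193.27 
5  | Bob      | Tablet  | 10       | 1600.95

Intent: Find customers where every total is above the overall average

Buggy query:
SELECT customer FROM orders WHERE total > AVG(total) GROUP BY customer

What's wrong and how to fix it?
Bug: WHERE evaluates per row before aggregation, so AVG() is unavailable

Fix: Use a subquery for AVG and a HAVING MIN(...) filter so the condition holds for every row in the group

Corrected query:
SELECT customer FROM orders GROUP BY customer HAVING MIN(total) > (SELECT AVG(total) FROM orders)

Result:
customer
--------
Dave    
Eve     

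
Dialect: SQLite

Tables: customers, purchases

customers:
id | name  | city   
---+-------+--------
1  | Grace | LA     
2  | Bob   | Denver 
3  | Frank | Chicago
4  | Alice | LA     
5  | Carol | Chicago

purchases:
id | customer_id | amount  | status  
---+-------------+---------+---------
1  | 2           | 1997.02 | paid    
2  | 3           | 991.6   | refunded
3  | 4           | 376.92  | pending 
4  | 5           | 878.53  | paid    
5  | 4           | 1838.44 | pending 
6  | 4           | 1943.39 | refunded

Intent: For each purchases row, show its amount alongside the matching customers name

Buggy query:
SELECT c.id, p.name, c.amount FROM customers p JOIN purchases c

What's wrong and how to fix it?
Bug: JOIN with no ON clause produces a cartesian product; every purchases row pairs with every customers row

Fix: Add ON c.customer_id = p.id to the JOIN

Corrected query:
SELECT c.id, p.name, c.amount FROM customers p JOIN purchases c ON c.customer_id = p.id

Result:
id | name  | amount 
---+-------+--------
1  | Bob   | 1997.02
2  | Frank | 991.6  
3  | Alice | 376.92 
4  | Carol | 878.53 
5  | Alice | 1838.44
6  | Alice | 1943.39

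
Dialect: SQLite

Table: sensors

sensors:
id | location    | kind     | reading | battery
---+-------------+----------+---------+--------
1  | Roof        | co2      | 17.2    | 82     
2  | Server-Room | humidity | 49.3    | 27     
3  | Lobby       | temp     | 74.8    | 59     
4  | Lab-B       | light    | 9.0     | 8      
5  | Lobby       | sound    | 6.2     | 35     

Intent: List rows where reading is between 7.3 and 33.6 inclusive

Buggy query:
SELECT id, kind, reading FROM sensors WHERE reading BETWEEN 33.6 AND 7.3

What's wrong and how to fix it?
Bug: BETWEEN expects the lower bound first; with 33.6 AND 7.3 the range is empty

Fix: Write BETWEEN 7.3 AND 33.6

Corrected query:
SELECT id, kind, reading FROM sensors WHERE reading BETWEEN 7.3 AND 33.6

Result:
id | kind  | reading
---+-------+--------
1  | co2   | 17.2   
4  | light | 9      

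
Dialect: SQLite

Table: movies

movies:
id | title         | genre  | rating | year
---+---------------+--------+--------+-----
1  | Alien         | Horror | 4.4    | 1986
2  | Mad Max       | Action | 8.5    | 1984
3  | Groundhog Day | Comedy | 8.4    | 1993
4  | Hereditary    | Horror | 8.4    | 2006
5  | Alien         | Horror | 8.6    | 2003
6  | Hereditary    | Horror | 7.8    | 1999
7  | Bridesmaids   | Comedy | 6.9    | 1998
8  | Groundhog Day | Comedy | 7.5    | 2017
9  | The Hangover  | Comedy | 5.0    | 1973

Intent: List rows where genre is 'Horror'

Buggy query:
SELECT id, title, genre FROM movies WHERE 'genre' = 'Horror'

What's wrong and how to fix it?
Bug: Single quotes denote string literals in SQL; the column name is being compared as a constant string

Fix: Remove the quotes around the column name (or use double quotes for an identifier)

Corrected query:
SELECT id, title, genre FROM movies WHERE genre = 'Horror'

Result:
id | title      | genre 
---+------------+-------
1  | Alien      | Horror
4  | Hereditary | Horror
5  | Alien      | Horror
6  | Hereditary | Horror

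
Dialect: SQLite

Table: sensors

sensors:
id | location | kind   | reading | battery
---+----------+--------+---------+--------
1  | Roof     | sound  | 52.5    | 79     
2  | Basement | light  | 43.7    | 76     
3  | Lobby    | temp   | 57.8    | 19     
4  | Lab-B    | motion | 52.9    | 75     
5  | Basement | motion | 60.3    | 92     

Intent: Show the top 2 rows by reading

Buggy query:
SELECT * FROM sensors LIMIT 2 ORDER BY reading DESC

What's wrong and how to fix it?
Bug: ORDER BY cannot follow LIMIT; LIMIT is the final clause

Fix: Swap the clauses: ORDER BY first, then LIMIT

Corrected query:
SELECT * FROM sensors ORDER BY reading DESC LIMIT 2

Result:
id | location | kind   | reading | battery
---+----------+--------+---------+--------
5  | Basement | motion | 60.3    | 92     
3  | Lobby    | temp   | 57.8    | 19     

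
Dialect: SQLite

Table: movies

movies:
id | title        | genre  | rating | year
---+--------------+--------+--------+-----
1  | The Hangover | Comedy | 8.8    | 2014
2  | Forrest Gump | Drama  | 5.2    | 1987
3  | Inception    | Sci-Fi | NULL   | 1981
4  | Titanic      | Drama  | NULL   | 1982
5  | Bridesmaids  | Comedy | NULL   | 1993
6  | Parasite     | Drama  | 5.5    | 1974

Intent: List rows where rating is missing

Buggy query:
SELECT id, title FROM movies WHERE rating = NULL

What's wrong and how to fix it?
Bug: '= NULL' is always unknown in SQL three-valued logic, so no rows match

Fix: Replace '= NULL' with 'IS NULL'

Corrected query:
SELECT id, title FROM movies WHERE rating IS NULL

Result:
id | title      
---+------------
3  | Inception  
4  | Titanic    
5  | Bridesmaids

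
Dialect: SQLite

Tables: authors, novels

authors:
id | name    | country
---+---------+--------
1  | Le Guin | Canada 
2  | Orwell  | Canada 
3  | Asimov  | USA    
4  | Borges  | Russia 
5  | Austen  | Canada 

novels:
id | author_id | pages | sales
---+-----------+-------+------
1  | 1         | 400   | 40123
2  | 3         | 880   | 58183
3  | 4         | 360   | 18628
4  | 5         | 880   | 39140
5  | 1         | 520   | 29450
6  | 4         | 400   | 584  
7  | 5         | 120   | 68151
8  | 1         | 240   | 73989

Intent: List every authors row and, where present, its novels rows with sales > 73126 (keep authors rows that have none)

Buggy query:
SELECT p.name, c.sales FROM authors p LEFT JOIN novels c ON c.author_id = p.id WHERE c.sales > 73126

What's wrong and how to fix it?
Bug: Filtering c.sales in WHERE discards the NULL rows produced by LEFT JOIN, turning it into an inner join

Fix: Move the right-table condition into the ON clause so unmatched parents are kept

Corrected query:
SELECT p.name, c.sales FROM authors p LEFT JOIN novels c ON c.author_id = p.id AND c.sales > 73126

Result:
name    | sales
--------+------
Le Guin | 73989
Orwell  | NULL 
Asimov  | NULL 
Borges  | NULL 
Austen  | NULL 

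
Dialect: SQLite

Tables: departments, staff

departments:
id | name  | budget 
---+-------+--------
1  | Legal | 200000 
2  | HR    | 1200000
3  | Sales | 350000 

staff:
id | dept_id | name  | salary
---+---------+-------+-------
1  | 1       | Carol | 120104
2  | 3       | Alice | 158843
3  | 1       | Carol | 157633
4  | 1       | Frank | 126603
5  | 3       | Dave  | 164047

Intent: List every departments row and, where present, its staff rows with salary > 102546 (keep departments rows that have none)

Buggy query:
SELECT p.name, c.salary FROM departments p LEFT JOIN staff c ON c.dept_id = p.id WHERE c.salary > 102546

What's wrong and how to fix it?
Bug: Filtering c.salary in WHERE discards the NULL rows produced by LEFT JOIN, turning it into an inner join

Fix: Put 'c.salary > 102546' in the JOIN's ON clause instead of WHERE

Corrected query:
SELECT p.name, c.salary FROM departments p LEFT JOIN staff c ON c.dept_id = p.id AND c.salary > 102546

Result:
name  | salary
------+-------
Legal | 120104
Legal | 126603
Legal | 157633
HR    | NULL  
Sales | 158843
Sales | 164047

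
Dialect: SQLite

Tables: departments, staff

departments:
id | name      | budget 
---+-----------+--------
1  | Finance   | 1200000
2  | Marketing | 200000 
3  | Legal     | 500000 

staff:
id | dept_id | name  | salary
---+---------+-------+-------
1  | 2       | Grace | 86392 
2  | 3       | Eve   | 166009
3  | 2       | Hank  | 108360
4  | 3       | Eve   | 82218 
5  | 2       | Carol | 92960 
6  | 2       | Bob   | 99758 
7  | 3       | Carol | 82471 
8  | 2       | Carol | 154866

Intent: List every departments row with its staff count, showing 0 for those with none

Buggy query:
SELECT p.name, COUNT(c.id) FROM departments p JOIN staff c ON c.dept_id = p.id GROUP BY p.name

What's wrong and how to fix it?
Bug: INNER JOIN drops departments rows that have no matching staff rows

Fix: Switch to LEFT JOIN to retain unmatched parent rows

Corrected query:
SELECT p.name, COUNT(c.id) FROM departments p LEFT JOIN staff c ON c.dept_id = p.id GROUP BY p.name

Result:
name      | COUNT(c.id)
----------+------------
Finance   | 0          
Legal     | 3          
Marketing | 5          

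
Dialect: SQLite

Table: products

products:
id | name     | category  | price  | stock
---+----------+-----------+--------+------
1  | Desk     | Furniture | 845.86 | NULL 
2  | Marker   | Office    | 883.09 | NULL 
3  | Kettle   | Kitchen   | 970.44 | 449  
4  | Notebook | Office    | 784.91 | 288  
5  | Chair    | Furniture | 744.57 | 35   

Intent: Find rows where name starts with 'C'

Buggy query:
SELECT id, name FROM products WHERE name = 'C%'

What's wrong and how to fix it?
Bug: '=' compares the literal string including the % character; pattern matching needs LIKE

Fix: Replace '=' with LIKE so 'C%' is treated as a pattern

Corrected query:
SELECT id, name FROM products WHERE name LIKE 'C%'

Result:
id | name 
---+------
5  | Chair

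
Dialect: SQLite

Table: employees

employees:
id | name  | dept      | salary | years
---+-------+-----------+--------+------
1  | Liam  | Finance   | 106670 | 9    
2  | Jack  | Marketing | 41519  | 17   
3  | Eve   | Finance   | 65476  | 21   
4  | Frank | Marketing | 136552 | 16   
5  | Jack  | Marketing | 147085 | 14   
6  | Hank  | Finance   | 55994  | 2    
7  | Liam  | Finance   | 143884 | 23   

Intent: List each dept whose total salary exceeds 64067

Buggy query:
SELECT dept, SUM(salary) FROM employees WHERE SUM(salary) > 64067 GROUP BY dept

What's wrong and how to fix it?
Bug: SUM(salary) is an aggregate, but WHERE filters rows before aggregation

Fix: Use HAVING (which filters groups after aggregation) instead of WHERE

Corrected query:
SELECT dept, SUM(salary) FROM employees GROUP BY dept HAVING SUM(salary) > 64067

Result:
dept      | SUM(salary)
----------+------------
Finance   | 372024     
Marketing | 325156     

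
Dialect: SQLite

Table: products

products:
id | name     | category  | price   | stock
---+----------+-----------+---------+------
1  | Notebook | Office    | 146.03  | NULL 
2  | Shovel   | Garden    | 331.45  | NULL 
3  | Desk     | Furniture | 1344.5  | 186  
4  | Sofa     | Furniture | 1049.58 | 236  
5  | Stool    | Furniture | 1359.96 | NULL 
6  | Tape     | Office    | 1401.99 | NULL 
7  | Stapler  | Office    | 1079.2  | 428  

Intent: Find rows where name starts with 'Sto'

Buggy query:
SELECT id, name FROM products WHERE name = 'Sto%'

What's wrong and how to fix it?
Bug: '=' compares the literal string including the % character; pattern matching needs LIKE

Fix: Use LIKE for wildcard pattern matching

Corrected query:
SELECT id, name FROM products WHERE name LIKE 'Sto%'

Result:
id | name 
---+------
5  | Stool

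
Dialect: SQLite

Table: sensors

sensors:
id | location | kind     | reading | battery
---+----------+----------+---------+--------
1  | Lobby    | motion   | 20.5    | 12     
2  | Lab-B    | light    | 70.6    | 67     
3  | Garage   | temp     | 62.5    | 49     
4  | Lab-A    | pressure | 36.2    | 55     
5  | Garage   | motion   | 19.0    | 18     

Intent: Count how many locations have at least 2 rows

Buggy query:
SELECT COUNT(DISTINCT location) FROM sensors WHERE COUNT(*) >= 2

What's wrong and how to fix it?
Bug: WHERE filters individual rows, not groups, so a group-level COUNT is invalid there

Fix: Group first with HAVING COUNT(*) >= 2, then COUNT the resulting groups

Corrected query:
SELECT COUNT(*) FROM (SELECT location FROM sensors GROUP BY location HAVING COUNT(*) >= 2)

Result:
COUNT(*)
--------
1       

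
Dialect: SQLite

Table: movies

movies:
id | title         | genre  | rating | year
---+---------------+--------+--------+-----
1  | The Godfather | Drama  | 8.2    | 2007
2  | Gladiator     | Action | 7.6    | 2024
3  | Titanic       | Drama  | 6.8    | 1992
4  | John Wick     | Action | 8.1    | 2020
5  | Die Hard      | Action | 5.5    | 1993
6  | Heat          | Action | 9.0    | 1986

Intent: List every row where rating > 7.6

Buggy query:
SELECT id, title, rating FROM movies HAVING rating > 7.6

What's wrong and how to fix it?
Bug: HAVING filters the output of aggregation, but this query has no GROUP BY and no aggregate functions, so SQLite rejects it (HAVING clause on a non-aggregate query); the condition here is per row

Fix: Replace HAVING with WHERE since the condition applies to individual rows

Corrected query:
SELECT id, title, rating FROM movies WHERE rating > 7.6

Result:
id | title         | rating
---+---------------+-------
1  | The Godfather | 8.2   
4  | John Wick     | 8.1   
6  | Heat          | 9     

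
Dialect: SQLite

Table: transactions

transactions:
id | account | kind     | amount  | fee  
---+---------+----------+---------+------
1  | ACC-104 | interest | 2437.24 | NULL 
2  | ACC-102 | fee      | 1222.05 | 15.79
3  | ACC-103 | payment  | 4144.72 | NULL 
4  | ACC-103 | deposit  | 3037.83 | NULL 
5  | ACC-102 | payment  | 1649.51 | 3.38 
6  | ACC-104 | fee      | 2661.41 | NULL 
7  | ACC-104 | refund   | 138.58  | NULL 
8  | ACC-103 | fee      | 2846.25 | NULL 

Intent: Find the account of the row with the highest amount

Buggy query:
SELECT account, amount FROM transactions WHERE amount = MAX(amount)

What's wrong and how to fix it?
Bug: MAX(amount) is an aggregate and cannot be used directly in WHERE

Fix: Use a subquery: WHERE amount = (SELECT MAX(amount) FROM transactions)

Corrected query:
SELECT account, amount FROM transactions WHERE amount = (SELECT MAX(amount) FROM transactions)

Result:
account | amount 
--------+--------
ACC-103 | 4144.72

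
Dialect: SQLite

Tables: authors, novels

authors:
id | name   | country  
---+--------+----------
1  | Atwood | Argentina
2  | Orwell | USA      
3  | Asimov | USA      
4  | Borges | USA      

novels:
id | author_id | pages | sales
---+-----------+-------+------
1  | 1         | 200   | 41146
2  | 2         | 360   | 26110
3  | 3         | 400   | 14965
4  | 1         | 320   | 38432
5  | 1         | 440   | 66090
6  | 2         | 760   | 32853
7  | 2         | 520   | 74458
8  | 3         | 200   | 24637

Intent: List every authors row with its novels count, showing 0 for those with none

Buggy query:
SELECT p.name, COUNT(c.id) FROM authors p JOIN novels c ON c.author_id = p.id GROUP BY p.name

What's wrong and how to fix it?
Bug: INNER JOIN drops authors rows that have no matching novels rows

Fix: Use LEFT JOIN so parents without children still appear (COUNT(c.id) gives 0)

Corrected query:
SELECT p.name, COUNT(c.id) FROM authors p LEFT JOIN novels c ON c.author_id = p.id GROUP BY p.name

Result:
name   | COUNT(c.id)
-------+------------
Asimov | 2          
Atwood | 3          
Borges | 0          
Orwell | 3          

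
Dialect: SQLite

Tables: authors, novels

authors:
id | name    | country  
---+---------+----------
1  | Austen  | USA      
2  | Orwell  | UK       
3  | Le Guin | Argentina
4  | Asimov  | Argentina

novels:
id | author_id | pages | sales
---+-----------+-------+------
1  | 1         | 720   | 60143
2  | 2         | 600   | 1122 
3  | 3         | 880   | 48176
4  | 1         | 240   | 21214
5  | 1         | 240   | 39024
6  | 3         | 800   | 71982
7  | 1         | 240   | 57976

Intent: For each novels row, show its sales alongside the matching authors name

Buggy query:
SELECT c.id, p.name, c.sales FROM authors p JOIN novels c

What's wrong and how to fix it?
Bug: Missing join condition: each novels row is matched to all authors rows instead of just its own

Fix: Add ON c.author_id = p.id to the JOIN

Corrected query:
SELECT c.id, p.name, c.sales FROM authors p JOIN novels c ON c.author_id = p.id

Result:
id | name    | sales
---+---------+------
1  | Austen  | 60143
2  | Orwell  | 1122 
3  | Le Guin | 48176
4  | Austen  | 21214
5  | Austen  | 39024
6  | Le Guin | 71982
7  | Austen  | 57976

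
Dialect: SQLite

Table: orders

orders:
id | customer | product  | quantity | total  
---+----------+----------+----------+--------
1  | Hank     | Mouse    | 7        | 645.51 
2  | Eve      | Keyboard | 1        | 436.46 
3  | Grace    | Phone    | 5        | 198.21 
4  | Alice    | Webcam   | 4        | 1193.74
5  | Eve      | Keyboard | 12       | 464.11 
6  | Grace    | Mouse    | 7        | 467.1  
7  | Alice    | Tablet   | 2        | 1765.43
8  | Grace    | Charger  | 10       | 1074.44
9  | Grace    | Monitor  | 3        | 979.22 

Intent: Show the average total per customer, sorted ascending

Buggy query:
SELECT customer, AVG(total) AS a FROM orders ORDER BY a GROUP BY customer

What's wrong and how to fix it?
Bug: GROUP BY must precede ORDER BY

Fix: Reorder: SELECT … FROM … GROUP BY … ORDER BY …

Corrected query:
SELECT customer, AVG(total) AS a FROM orders GROUP BY customer ORDER BY a

Result:
customer | a       
---------+---------
Eve      | 450.285 
Hank     | 645.51  
Grace    | 679.7425
Alice    | 1479.585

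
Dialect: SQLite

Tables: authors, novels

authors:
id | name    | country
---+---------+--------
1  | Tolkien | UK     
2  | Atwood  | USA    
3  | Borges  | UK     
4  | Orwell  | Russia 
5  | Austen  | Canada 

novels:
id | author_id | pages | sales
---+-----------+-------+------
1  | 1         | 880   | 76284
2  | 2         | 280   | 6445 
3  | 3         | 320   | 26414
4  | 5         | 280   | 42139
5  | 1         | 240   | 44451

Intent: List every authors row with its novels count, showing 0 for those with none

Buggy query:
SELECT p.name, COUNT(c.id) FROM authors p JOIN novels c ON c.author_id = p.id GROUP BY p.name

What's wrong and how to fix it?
Bug: INNER JOIN drops authors rows that have no matching novels rows

Fix: Switch to LEFT JOIN to retain unmatched parent rows

Corrected query:
SELECT p.name, COUNT(c.id) FROM authors p LEFT JOIN novels c ON c.author_id = p.id GROUP BY p.name

Result:
name    | COUNT(c.id)
--------+------------
Atwood  | 1          
Austen  | 1          
Borges  | 1          
Orwell  | 0          
Tolkien | 2          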